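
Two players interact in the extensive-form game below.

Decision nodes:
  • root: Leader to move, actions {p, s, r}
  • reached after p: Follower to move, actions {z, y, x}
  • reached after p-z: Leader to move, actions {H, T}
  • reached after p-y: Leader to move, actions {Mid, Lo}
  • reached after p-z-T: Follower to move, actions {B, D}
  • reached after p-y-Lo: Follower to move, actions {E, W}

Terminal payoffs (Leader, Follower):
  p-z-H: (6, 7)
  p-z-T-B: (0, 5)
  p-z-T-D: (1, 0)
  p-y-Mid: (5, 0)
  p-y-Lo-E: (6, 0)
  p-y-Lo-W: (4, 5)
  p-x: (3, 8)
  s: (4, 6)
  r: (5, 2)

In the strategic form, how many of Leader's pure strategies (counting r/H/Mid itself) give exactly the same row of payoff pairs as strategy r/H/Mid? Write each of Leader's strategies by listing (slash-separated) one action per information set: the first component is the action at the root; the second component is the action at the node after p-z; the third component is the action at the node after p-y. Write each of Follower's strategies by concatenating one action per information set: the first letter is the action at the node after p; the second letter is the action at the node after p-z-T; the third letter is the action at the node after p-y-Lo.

4

Row for r/H/Mid (columns zBE, zBW, zDE, zDW, yBE, yBW, yDE, yDW, xBE, xBW, xDE, xDW): (5,2) (5,2) (5,2) (5,2) (5,2) (5,2) (5,2) (5,2) (5,2) (5,2) (5,2) (5,2).
Under r/H/Mid, Leader's choice at the node after p-z and at the node after p-y can never be reached regardless of what Follower does, so varying those choices leaves every outcome unchanged.
Holding the reachable choices fixed and varying the unreachable ones freely already gives 2 × 2 = 4 equivalent strategies.
No other strategy reproduces this row, so those 4 are the full class: r/H/Mid, r/H/Lo, r/T/Mid, r/T/Lo.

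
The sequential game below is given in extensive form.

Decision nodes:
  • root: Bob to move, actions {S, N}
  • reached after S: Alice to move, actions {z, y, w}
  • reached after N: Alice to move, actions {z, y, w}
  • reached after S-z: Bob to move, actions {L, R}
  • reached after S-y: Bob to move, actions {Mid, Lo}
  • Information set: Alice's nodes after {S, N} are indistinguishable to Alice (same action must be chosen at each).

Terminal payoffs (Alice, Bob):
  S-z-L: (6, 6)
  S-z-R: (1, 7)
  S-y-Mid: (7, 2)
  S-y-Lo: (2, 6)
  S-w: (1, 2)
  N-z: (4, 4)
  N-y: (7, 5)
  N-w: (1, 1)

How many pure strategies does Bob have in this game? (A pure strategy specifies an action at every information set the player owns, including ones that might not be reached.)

Bob owns the root with actions {S, N} — two choices.
Bob owns the node after S-z with actions {L, R} — two choices.
Bob owns the node after S-y with actions {Mid, Lo} — two choices.
A pure strategy fixes one action at each information set independently, so the count is the product 2 × 2 × 2 = 8.
(For reference, Alice has 3 pure strategies, giving a 8×3 normal-form matrix.)

8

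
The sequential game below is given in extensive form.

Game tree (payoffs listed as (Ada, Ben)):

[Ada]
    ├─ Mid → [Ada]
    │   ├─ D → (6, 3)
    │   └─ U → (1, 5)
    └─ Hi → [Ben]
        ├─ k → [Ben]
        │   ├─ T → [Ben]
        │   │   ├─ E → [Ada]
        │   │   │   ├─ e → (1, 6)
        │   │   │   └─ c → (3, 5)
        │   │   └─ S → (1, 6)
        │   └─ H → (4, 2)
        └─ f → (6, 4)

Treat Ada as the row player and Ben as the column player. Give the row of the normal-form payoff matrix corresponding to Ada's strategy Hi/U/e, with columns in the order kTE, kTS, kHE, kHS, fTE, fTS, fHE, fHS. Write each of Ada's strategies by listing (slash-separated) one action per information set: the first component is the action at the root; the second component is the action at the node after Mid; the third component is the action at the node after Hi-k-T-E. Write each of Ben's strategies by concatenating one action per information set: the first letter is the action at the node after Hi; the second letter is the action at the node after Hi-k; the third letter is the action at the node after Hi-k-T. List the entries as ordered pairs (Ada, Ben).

vs kTE: Ada plays Hi → Ben plays k at [Hi] → Ben plays T at [Hi-k] → Ben plays E at [Hi-k-T] → Ada plays e at [Hi-k-T-E] → (1, 6)
vs kTS: Ada plays Hi → Ben plays k at [Hi] → Ben plays T at [Hi-k] → Ben plays S at [Hi-k-T] → (1, 6)
vs kHE: Ada plays Hi → Ben plays k at [Hi] → Ben plays H at [Hi-k] → (4, 2)
vs kHS: Ada plays Hi → Ben plays k at [Hi] → Ben plays H at [Hi-k] → (4, 2)
vs fTE: Ada plays Hi → Ben plays f at [Hi] → (6, 4)
vs fTS: Ada plays Hi → Ben plays f at [Hi] → (6, 4)
vs fHE: Ada plays Hi → Ben plays f at [Hi] → (6, 4)
vs fHS: Ada plays Hi → Ben plays f at [Hi] → (6, 4)

(1,6) (1,6) (4,2) (4,2) (6,4) (6,4) (6,4) (6,4)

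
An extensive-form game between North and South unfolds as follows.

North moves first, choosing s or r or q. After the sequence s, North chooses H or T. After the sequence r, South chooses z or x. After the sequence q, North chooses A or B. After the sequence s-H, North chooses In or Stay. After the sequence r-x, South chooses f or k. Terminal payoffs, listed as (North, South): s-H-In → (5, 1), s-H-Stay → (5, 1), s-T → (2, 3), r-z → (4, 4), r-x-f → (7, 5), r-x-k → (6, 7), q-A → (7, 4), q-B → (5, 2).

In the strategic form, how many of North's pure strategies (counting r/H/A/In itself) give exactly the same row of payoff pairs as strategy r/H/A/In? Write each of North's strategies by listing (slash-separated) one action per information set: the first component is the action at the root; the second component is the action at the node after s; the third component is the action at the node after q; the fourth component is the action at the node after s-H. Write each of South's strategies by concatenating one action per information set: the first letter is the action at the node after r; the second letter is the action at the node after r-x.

8

Row for r/H/A/In (columns zf, zk, xf, xk): (4,4) (4,4) (7,5) (6,7).
Under r/H/A/In, North's choice at the node after s and at the node after q and at the node after s-H can never be reached regardless of what South does, so varying those choices leaves every outcome unchanged.
Holding the reachable choices fixed and varying the unreachable ones freely already gives 2 × 2 × 2 = 8 equivalent strategies.
No other strategy reproduces this row, so those 8 are the full class: r/H/A/In, r/H/A/Stay, r/H/B/In, r/H/B/Stay, r/T/A/In, r/T/A/Stay, r/T/B/In, r/T/B/Stay.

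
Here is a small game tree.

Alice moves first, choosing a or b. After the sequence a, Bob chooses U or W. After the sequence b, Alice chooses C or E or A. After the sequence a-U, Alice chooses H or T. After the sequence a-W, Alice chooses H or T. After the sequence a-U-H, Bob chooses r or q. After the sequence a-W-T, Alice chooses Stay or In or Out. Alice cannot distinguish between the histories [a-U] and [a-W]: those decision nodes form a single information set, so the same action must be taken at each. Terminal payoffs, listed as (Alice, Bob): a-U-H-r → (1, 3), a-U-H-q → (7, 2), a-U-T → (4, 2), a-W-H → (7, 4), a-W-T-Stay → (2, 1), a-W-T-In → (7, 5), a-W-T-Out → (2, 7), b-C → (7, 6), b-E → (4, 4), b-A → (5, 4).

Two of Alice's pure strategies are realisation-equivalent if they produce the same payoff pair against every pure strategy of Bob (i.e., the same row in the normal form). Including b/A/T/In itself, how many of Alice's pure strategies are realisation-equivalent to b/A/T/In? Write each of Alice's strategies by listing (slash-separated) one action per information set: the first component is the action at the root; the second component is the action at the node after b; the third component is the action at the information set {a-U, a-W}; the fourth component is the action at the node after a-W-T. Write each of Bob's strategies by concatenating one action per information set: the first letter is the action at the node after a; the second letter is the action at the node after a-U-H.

Row for b/A/T/In (columns Ur, Uq, Wr, Wq): (5,4) (5,4) (5,4) (5,4).
Under b/A/T/In, Alice's choice at the information set {a-U, a-W} and at the node after a-W-T can never be reached regardless of what Bob does, so varying those choices leaves every outcome unchanged.
Holding the reachable choices fixed and varying the unreachable ones freely already gives 2 × 3 = 6 equivalent strategies.
No other strategy reproduces this row, so those 6 are the full class: b/A/H/Stay, b/A/H/In, b/A/H/Out, b/A/T/Stay, b/A/T/In, b/A/T/Out.

6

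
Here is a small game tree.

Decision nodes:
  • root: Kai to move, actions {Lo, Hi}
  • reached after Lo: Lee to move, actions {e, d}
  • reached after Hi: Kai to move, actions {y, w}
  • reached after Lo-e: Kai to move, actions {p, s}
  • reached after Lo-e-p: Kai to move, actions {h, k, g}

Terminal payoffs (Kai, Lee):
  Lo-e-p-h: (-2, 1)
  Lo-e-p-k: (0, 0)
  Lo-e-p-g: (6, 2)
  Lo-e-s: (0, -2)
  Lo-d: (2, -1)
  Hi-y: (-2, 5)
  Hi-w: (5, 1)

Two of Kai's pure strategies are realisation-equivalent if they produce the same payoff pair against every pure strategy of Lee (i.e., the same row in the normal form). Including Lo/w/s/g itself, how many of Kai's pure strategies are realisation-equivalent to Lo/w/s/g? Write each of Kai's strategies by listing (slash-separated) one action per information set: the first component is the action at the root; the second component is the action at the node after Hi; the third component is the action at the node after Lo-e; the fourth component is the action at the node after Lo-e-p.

6

Row for Lo/w/s/g (columns e, d): (0,-2) (2,-1).
Under Lo/w/s/g, Kai's choice at the node after Hi and at the node after Lo-e-p can never be reached regardless of what Lee does, so varying those choices leaves every outcome unchanged.
Holding the reachable choices fixed and varying the unreachable ones freely already gives 2 × 3 = 6 equivalent strategies.
No other strategy reproduces this row, so those 6 are the full class: Lo/y/s/h, Lo/y/s/k, Lo/y/s/g, Lo/w/s/h, Lo/w/s/k, Lo/w/s/g.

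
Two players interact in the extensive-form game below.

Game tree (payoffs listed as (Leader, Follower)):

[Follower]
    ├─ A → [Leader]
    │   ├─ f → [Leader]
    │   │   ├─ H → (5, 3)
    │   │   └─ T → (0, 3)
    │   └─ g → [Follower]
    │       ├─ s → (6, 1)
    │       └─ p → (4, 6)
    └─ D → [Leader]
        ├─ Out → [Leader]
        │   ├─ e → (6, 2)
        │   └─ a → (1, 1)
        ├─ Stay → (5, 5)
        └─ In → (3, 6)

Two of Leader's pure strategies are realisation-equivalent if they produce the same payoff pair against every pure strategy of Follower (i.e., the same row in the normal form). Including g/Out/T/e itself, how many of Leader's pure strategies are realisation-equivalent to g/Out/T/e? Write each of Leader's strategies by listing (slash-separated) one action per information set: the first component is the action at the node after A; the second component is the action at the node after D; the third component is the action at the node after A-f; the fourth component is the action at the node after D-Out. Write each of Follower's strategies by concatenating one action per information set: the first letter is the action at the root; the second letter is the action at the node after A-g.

Row for g/Out/T/e (columns As, Ap, Ds, Dp): (6,1) (4,6) (6,2) (6,2).
Under g/Out/T/e, Leader's choice at the node after A-f can never be reached regardless of what Follower does, so varying those choices leaves every outcome unchanged.
Holding the reachable choices fixed and varying the unreachable one freely already gives 2 equivalent strategies.
No other strategy reproduces this row, so those 2 are the full class: g/Out/H/e, g/Out/T/e.

2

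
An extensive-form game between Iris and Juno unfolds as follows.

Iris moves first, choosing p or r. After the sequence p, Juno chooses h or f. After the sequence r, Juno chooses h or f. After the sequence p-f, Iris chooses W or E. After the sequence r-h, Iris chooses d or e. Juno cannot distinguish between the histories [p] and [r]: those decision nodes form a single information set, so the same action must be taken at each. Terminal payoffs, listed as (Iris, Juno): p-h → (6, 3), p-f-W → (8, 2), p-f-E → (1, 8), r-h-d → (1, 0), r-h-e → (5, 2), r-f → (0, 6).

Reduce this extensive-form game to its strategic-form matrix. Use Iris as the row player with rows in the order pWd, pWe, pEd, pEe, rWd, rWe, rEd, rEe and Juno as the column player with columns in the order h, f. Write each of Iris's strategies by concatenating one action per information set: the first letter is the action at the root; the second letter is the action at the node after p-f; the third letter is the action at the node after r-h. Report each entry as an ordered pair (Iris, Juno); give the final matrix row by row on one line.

pWd: (6,3) (8,2) | pWe: (6,3) (8,2) | pEd: (6,3) (1,8) | pEe: (6,3) (1,8) | rWd: (1,0) (0,6) | rWe: (5,2) (0,6) | rEd: (1,0) (0,6) | rEe: (5,2) (0,6)

Row pWd: h→(6,3), f→(8,2)
Row pWe: h→(6,3), f→(8,2)
Row pEd: h→(6,3), f→(1,8)
Row pEe: h→(6,3), f→(1,8)
Row rWd: h→(1,0), f→(0,6)
Row rWe: h→(5,2), f→(0,6)
Row rEd: h→(1,0), f→(0,6)
Row rEe: h→(5,2), f→(0,6)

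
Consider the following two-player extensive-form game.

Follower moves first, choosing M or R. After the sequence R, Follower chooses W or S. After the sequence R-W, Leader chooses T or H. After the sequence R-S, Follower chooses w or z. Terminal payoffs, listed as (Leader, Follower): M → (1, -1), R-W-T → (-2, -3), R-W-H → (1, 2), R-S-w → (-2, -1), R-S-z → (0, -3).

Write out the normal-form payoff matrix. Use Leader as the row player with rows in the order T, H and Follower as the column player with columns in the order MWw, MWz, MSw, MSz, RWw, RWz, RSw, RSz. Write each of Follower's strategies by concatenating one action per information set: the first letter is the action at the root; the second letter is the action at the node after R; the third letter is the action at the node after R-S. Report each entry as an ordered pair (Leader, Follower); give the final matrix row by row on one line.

          MWw      MWz      MSw      MSz      RWw      RWz      RSw      RSz
   T   (1,-1)   (1,-1)   (1,-1)   (1,-1)  (-2,-3)  (-2,-3)  (-2,-1)   (0,-3)
   H   (1,-1)   (1,-1)   (1,-1)   (1,-1)    (1,2)    (1,2)  (-2,-1)   (0,-3)

T: (1,-1) (1,-1) (1,-1) (1,-1) (-2,-3) (-2,-3) (-2,-1) (0,-3) | H: (1,-1) (1,-1) (1,-1) (1,-1) (1,2) (1,2) (-2,-1) (0,-3)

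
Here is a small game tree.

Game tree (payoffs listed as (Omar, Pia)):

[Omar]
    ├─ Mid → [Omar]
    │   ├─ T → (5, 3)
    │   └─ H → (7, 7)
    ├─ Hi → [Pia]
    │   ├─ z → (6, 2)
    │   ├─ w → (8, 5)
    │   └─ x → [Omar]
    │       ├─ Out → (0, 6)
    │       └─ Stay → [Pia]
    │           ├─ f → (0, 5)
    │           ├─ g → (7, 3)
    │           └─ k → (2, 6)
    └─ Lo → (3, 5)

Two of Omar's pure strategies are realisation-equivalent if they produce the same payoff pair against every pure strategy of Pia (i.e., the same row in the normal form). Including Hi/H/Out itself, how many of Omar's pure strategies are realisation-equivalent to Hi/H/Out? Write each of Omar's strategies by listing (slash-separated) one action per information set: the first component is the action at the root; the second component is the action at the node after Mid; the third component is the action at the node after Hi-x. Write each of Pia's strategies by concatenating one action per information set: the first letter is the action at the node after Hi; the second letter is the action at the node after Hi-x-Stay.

2

Row for Hi/H/Out (columns zf, zg, zk, wf, wg, wk, xf, xg, xk): (6,2) (6,2) (6,2) (8,5) (8,5) (8,5) (0,6) (0,6) (0,6).
Under Hi/H/Out, Omar's choice at the node after Mid can never be reached regardless of what Pia does, so varying those choices leaves every outcome unchanged.
Holding the reachable choices fixed and varying the unreachable one freely already gives 2 equivalent strategies.
No other strategy reproduces this row, so those 2 are the full class: Hi/T/Out, Hi/H/Out.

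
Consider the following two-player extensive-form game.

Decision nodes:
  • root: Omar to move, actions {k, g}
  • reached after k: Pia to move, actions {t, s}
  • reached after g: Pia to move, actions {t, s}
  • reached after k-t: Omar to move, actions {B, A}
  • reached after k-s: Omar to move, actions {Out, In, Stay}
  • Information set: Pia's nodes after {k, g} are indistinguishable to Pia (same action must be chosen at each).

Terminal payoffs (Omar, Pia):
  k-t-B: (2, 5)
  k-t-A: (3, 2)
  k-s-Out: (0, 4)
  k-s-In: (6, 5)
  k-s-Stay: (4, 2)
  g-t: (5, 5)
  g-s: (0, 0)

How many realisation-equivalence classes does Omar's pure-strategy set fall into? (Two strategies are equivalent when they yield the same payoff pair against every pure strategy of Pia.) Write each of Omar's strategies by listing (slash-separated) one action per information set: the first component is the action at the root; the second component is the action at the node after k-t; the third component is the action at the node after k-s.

7

Omar has 12 pure strategies: k/B/Out, k/B/In, k/B/Stay, k/A/Out, k/A/In, k/A/Stay, g/B/Out, g/B/In, g/B/Stay, g/A/Out, g/A/In, g/A/Stay. Columns: t, s.
{k/B/Out} → row (2,5) (0,4)
{k/B/In} → row (2,5) (6,5)
{k/B/Stay} → row (2,5) (4,2)
{k/A/Out} → row (3,2) (0,4)
{k/A/In} → row (3,2) (6,5)
{k/A/Stay} → row (3,2) (4,2)
{g/B/Out, g/B/In, g/B/Stay, g/A/Out, g/A/In, g/A/Stay} → row (5,5) (0,0)
That's 7 distinct rows out of 12 strategies.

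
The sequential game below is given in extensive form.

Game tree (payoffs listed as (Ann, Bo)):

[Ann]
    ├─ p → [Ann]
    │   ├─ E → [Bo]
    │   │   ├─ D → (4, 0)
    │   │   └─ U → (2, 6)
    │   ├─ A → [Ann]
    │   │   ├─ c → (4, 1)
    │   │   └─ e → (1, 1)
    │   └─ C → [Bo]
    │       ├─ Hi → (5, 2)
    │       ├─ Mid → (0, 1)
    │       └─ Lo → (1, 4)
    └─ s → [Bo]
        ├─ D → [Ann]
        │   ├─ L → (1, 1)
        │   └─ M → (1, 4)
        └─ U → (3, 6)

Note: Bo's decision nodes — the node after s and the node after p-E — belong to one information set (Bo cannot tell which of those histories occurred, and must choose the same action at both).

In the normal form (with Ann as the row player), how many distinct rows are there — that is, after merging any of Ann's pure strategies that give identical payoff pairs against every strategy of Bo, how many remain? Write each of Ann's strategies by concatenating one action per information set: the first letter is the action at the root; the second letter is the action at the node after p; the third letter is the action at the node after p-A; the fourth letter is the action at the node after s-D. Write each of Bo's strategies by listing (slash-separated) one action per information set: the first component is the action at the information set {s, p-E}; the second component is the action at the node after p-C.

Ann has 24 pure strategies: pEcL, pEcM, pEeL, pEeM, pAcL, pAcM, pAeL, pAeM, pCcL, pCcM, pCeL, pCeM, sEcL, sEcM, sEeL, sEeM, sAcL, sAcM, sAeL, sAeM, sCcL, sCcM, sCeL, sCeM. Columns: D/Hi, D/Mid, D/Lo, U/Hi, U/Mid, U/Lo.
{pEcL, pEcM, pEeL, pEeM} → row (4,0) (4,0) (4,0) (2,6) (2,6) (2,6)
{pAcL, pAcM} → row (4,1) (4,1) (4,1) (4,1) (4,1) (4,1)
{pAeL, pAeM} → row (1,1) (1,1) (1,1) (1,1) (1,1) (1,1)
{pCcL, pCcM, pCeL, pCeM} → row (5,2) (0,1) (1,4) (5,2) (0,1) (1,4)
{sEcL, sEeL, sAcL, sAeL, sCcL, sCeL} → row (1,1) (1,1) (1,1) (3,6) (3,6) (3,6)
{sEcM, sEeM, sAcM, sAeM, sCcM, sCeM} → row (1,4) (1,4) (1,4) (3,6) (3,6) (3,6)
That's 6 distinct rows out of 24 strategies.

6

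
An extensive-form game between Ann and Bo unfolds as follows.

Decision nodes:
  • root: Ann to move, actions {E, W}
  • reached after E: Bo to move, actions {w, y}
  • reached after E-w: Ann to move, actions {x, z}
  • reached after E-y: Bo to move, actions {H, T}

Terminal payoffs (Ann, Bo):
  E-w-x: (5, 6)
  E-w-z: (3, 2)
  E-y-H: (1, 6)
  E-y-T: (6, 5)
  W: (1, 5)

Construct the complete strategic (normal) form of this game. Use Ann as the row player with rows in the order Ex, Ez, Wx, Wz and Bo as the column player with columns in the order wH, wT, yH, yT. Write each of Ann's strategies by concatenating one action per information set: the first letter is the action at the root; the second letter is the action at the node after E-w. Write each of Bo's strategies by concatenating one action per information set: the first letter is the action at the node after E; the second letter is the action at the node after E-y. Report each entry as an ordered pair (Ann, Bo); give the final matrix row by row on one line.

           wH       wT       yH       yT
  Ex    (5,6)    (5,6)    (1,6)    (6,5)
  Ez    (3,2)    (3,2)    (1,6)    (6,5)
  Wx    (1,5)    (1,5)    (1,5)    (1,5)
  Wz    (1,5)    (1,5)    (1,5)    (1,5)

Ex: (5,6) (5,6) (1,6) (6,5) | Ez: (3,2) (3,2) (1,6) (6,5) | Wx: (1,5) (1,5) (1,5) (1,5) | Wz: (1,5) (1,5) (1,5) (1,5)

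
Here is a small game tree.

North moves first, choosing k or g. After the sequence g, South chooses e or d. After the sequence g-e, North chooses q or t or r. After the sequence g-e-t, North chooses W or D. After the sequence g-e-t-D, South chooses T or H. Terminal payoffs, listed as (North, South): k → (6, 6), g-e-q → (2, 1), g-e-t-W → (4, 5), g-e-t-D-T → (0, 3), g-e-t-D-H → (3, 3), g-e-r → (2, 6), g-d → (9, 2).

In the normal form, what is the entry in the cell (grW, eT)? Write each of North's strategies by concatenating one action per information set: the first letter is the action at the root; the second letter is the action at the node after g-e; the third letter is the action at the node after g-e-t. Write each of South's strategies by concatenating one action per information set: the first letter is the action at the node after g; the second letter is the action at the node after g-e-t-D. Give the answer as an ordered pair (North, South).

Trace the play path from the root:
  North plays g
  South plays e at [g]
  North plays r at [g-e]
→ terminal payoff (2, 6).
(North's choice at the node after g-e-t is never reached on this path, so it doesn't affect the outcome.)

(2, 6)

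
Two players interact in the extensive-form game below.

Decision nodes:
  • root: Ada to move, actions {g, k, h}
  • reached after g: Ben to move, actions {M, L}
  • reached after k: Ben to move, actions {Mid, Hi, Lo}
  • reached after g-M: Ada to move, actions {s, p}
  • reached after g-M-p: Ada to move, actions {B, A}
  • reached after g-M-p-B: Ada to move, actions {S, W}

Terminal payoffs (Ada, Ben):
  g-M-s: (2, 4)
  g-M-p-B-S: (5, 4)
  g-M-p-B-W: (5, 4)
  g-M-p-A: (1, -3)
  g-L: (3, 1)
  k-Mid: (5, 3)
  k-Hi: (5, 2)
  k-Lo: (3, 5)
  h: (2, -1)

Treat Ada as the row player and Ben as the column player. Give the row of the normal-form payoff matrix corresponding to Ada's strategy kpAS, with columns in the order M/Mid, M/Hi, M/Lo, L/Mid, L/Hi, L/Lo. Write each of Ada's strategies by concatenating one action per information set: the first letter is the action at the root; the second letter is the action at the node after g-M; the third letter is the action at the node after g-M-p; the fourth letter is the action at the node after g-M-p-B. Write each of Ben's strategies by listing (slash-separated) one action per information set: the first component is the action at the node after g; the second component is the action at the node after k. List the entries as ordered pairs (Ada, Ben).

vs M/Mid: Ada plays k → Ben plays Mid at [k] → (5, 3)
vs M/Hi: Ada plays k → Ben plays Hi at [k] → (5, 2)
vs M/Lo: Ada plays k → Ben plays Lo at [k] → (3, 5)
vs L/Mid: Ada plays k → Ben plays Mid at [k] → (5, 3)
vs L/Hi: Ada plays k → Ben plays Hi at [k] → (5, 2)
vs L/Lo: Ada plays k → Ben plays Lo at [k] → (3, 5)

(5,3) (5,2) (3,5) (5,3) (5,2) (3,5)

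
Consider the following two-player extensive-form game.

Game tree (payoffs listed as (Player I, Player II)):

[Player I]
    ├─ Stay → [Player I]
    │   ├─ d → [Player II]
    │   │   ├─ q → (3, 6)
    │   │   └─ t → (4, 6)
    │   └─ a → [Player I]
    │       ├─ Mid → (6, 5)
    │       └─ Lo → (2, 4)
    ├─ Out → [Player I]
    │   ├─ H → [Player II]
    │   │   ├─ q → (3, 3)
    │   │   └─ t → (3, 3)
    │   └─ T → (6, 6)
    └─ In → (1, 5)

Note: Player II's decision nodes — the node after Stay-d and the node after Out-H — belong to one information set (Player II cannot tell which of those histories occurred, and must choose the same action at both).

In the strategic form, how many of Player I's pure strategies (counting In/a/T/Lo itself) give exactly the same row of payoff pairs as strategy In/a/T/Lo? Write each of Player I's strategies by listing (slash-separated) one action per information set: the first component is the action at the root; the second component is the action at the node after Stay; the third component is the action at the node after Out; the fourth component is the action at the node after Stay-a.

8

Row for In/a/T/Lo (columns q, t): (1,5) (1,5).
Under In/a/T/Lo, Player I's choice at the node after Stay and at the node after Out and at the node after Stay-a can never be reached regardless of what Player II does, so varying those choices leaves every outcome unchanged.
Holding the reachable choices fixed and varying the unreachable ones freely already gives 2 × 2 × 2 = 8 equivalent strategies.
No other strategy reproduces this row, so those 8 are the full class: In/d/H/Mid, In/d/H/Lo, In/d/T/Mid, In/d/T/Lo, In/a/H/Mid, In/a/H/Lo, In/a/T/Mid, In/a/T/Lo.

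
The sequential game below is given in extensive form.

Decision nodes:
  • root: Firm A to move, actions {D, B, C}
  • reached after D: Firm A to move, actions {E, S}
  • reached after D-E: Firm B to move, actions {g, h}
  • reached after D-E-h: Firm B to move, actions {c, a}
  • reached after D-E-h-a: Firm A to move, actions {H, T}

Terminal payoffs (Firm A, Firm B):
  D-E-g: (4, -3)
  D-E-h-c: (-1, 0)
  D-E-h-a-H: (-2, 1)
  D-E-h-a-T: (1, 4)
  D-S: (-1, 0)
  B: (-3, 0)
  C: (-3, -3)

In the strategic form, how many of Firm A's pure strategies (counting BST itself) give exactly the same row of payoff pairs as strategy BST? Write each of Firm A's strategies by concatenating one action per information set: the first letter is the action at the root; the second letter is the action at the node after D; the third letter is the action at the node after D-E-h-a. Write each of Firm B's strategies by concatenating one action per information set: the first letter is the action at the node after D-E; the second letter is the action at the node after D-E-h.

Row for BST (columns gc, ga, hc, ha): (-3,0) (-3,0) (-3,0) (-3,0).
Under BST, Firm A's choice at the node after D and at the node after D-E-h-a can never be reached regardless of what Firm B does, so varying those choices leaves every outcome unchanged.
Holding the reachable choices fixed and varying the unreachable ones freely already gives 2 × 2 = 4 equivalent strategies.
No other strategy reproduces this row, so those 4 are the full class: BEH, BET, BSH, BST.

4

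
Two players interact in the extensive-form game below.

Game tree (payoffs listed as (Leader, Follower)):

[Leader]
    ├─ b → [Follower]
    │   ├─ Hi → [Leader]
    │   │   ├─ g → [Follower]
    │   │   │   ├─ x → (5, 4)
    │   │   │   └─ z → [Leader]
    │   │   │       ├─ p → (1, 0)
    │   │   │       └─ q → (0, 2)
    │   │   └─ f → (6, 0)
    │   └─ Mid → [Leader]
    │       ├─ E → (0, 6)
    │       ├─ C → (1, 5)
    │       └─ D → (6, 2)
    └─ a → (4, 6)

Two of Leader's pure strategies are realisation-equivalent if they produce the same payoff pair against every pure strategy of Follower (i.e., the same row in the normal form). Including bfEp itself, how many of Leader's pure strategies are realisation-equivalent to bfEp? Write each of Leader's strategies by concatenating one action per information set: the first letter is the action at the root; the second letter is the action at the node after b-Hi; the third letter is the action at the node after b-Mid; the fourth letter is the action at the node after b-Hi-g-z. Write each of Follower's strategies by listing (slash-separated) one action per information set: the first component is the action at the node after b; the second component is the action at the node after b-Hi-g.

Row for bfEp (columns Hi/x, Hi/z, Mid/x, Mid/z): (6,0) (6,0) (0,6) (0,6).
Under bfEp, Leader's choice at the node after b-Hi-g-z can never be reached regardless of what Follower does, so varying those choices leaves every outcome unchanged.
Holding the reachable choices fixed and varying the unreachable one freely already gives 2 equivalent strategies.
No other strategy reproduces this row, so those 2 are the full class: bfEp, bfEq.

2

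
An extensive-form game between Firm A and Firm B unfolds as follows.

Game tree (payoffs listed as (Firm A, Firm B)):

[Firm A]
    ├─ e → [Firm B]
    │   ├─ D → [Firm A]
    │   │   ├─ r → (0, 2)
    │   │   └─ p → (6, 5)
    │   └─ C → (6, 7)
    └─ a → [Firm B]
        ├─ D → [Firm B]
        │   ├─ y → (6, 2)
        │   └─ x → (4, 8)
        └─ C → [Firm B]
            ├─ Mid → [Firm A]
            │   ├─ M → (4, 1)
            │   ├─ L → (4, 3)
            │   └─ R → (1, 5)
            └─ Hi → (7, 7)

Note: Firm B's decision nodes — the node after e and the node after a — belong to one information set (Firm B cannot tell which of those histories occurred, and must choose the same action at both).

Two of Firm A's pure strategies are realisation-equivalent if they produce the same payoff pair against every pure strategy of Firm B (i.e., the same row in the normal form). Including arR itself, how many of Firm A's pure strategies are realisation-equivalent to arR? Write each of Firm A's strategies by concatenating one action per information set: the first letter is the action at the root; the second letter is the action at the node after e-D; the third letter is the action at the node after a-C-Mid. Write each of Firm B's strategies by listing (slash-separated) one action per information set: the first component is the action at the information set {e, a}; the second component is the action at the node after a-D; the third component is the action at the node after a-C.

Row for arR (columns D/y/Mid, D/y/Hi, D/x/Mid, D/x/Hi, C/y/Mid, C/y/Hi, C/x/Mid, C/x/Hi): (6,2) (6,2) (4,8) (4,8) (1,5) (7,7) (1,5) (7,7).
Under arR, Firm A's choice at the node after e-D can never be reached regardless of what Firm B does, so varying those choices leaves every outcome unchanged.
Holding the reachable choices fixed and varying the unreachable one freely already gives 2 equivalent strategies.
No other strategy reproduces this row, so those 2 are the full class: arR, apR.

2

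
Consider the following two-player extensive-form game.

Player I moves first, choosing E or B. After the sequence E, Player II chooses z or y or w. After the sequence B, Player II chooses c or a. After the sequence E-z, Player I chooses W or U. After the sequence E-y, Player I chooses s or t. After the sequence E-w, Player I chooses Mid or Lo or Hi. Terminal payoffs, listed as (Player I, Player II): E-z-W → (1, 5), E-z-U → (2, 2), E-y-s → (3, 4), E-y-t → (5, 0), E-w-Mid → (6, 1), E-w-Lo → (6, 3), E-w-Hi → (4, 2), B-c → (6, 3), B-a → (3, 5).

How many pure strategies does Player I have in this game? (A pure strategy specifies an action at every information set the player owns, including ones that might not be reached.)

Player I owns the root with actions {E, B} — two choices.
Player I owns the node after E-z with actions {W, U} — two choices.
Player I owns the node after E-y with actions {s, t} — two choices.
Player I owns the node after E-w with actions {Mid, Lo, Hi} — three choices.
A pure strategy fixes one action at each information set independently, so the count is the product 2 × 2 × 2 × 3 = 24.
(For reference, Player II has 6 pure strategies, giving a 24×6 normal-form matrix.)

24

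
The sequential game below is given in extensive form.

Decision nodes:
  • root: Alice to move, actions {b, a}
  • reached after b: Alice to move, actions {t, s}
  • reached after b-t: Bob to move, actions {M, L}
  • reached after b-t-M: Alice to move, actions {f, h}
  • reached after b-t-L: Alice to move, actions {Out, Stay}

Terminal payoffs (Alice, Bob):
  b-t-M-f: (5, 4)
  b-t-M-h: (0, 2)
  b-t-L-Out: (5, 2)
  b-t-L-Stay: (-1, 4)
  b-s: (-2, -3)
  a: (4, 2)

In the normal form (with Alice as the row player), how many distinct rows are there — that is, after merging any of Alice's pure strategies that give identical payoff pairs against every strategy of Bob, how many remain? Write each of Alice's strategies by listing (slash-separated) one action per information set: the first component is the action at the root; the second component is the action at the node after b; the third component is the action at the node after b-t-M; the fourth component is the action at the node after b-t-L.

Alice has 16 pure strategies: b/t/f/Out, b/t/f/Stay, b/t/h/Out, b/t/h/Stay, b/s/f/Out, b/s/f/Stay, b/s/h/Out, b/s/h/Stay, a/t/f/Out, a/t/f/Stay, a/t/h/Out, a/t/h/Stay, a/s/f/Out, a/s/f/Stay, a/s/h/Out, a/s/h/Stay. Columns: M, L.
{b/t/f/Out} → row (5,4) (5,2)
{b/t/f/Stay} → row (5,4) (-1,4)
{b/t/h/Out} → row (0,2) (5,2)
{b/t/h/Stay} → row (0,2) (-1,4)
{b/s/f/Out, b/s/f/Stay, b/s/h/Out, b/s/h/Stay} → row (-2,-3) (-2,-3)
{a/t/f/Out, a/t/f/Stay, a/t/h/Out, a/t/h/Stay, a/s/f/Out, a/s/f/Stay, a/s/h/Out, a/s/h/Stay} → row (4,2) (4,2)
That's 6 distinct rows out of 16 strategies.

6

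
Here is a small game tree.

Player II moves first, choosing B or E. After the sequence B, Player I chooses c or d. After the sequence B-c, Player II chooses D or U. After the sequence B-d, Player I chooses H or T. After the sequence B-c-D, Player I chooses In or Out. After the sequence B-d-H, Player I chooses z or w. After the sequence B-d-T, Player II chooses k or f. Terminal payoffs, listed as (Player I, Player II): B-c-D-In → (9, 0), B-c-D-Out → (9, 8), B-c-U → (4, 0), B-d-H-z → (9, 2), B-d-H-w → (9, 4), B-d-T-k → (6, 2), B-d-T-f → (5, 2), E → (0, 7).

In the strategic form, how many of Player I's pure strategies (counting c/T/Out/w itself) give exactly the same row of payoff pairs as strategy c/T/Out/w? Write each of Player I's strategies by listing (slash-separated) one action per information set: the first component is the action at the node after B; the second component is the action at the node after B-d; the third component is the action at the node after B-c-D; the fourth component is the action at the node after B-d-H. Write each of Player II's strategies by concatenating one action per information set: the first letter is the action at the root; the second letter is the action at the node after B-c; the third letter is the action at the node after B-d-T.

Row for c/T/Out/w (columns BDk, BDf, BUk, BUf, EDk, EDf, EUk, EUf): (9,8) (9,8) (4,0) (4,0) (0,7) (0,7) (0,7) (0,7).
Under c/T/Out/w, Player I's choice at the node after B-d and at the node after B-d-H can never be reached regardless of what Player II does, so varying those choices leaves every outcome unchanged.
Holding the reachable choices fixed and varying the unreachable ones freely already gives 2 × 2 = 4 equivalent strategies.
No other strategy reproduces this row, so those 4 are the full class: c/H/Out/z, c/H/Out/w, c/T/Out/z, c/T/Out/w.

4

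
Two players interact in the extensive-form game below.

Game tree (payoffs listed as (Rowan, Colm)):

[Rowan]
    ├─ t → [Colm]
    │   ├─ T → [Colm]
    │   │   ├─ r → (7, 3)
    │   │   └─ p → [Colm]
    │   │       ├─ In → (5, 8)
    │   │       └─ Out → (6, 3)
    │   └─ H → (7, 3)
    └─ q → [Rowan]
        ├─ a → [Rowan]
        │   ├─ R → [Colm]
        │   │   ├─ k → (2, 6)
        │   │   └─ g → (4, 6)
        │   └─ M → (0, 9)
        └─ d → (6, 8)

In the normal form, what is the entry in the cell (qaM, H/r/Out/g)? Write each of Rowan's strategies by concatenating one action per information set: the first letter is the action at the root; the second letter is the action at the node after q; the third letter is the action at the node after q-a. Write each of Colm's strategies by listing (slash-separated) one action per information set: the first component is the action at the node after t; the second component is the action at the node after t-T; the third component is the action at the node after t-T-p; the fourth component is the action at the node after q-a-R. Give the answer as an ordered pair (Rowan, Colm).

Trace the play path from the root:
  Rowan plays q
  Rowan plays a at [q]
  Rowan plays M at [q-a]
→ terminal payoff (0, 9).
(Colm's choice at the node after t is never reached on this path, so it doesn't affect the outcome.)

(0, 9)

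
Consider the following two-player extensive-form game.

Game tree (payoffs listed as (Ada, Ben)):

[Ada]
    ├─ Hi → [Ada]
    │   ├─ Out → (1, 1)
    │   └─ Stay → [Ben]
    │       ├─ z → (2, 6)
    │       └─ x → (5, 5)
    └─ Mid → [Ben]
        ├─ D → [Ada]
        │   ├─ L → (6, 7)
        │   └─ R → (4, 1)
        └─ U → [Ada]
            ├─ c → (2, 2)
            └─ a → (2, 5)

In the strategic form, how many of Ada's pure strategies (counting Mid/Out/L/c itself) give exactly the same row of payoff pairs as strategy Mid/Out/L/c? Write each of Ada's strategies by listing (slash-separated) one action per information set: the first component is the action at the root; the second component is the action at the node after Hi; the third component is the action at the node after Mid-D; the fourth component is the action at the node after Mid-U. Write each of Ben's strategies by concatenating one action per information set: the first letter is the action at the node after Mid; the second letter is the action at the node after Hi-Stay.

Row for Mid/Out/L/c (columns Dz, Dx, Uz, Ux): (6,7) (6,7) (2,2) (2,2).
Under Mid/Out/L/c, Ada's choice at the node after Hi can never be reached regardless of what Ben does, so varying those choices leaves every outcome unchanged.
Holding the reachable choices fixed and varying the unreachable one freely already gives 2 equivalent strategies.
No other strategy reproduces this row, so those 2 are the full class: Mid/Out/L/c, Mid/Stay/L/c.

2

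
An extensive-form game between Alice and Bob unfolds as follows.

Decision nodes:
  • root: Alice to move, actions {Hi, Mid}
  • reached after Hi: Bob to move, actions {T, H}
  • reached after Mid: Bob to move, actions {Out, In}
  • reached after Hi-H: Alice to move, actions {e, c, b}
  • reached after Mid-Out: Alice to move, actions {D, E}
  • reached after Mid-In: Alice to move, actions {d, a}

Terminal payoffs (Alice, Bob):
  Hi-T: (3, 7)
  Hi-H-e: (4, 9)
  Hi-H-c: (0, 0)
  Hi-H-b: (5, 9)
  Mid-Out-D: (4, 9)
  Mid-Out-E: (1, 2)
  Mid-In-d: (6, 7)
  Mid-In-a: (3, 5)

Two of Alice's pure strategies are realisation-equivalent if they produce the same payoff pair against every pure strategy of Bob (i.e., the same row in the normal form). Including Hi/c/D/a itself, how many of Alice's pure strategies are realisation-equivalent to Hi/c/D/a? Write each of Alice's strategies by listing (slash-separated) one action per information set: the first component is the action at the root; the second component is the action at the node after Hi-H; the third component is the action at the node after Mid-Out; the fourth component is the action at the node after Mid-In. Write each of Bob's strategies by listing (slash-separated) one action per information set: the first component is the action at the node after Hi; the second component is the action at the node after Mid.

Row for Hi/c/D/a (columns T/Out, T/In, H/Out, H/In): (3,7) (3,7) (0,0) (0,0).
Under Hi/c/D/a, Alice's choice at the node after Mid-Out and at the node after Mid-In can never be reached regardless of what Bob does, so varying those choices leaves every outcome unchanged.
Holding the reachable choices fixed and varying the unreachable ones freely already gives 2 × 2 = 4 equivalent strategies.
No other strategy reproduces this row, so those 4 are the full class: Hi/c/D/d, Hi/c/D/a, Hi/c/E/d, Hi/c/E/a.

4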